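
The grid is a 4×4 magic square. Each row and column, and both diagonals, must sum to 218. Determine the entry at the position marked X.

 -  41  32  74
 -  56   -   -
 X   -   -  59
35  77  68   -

Row 1: 41 + 32 + 74 + ? = 218, so (1,1) = 71.
From row 4, 218 − (35 + 77 + 68) gives (4,4) = 38.
Using column 2: 41 + 56 + 77 + ? → (3,2) = 218 − 174 = 44.
Using column 4: 74 + 59 + 38 + ? → (2,4) = 218 − 171 = 47.
Main diagonal must total 218; the given cells sum to 165, so (3,3) = 53.
From anti-diagonal, 218 − (74 + 44 + 35) gives (2,3) = 65.
Row 2: 56 + 65 + 47 + ? = 218, so (2,1) = 50.
From row 3, 218 − (44 + 53 + 59) gives (3,1) = 62.

62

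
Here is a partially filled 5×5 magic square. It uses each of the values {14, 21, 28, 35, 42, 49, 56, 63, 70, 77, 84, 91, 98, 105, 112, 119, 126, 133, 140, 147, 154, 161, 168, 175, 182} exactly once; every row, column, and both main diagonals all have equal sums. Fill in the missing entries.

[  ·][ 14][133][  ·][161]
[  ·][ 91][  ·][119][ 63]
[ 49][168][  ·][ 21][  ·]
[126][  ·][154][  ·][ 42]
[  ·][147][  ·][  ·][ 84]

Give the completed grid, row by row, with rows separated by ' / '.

105 14 133 77 161 / 182 91 35 119 63 / 49 168 112 21 140 / 126 70 154 98 42 / 28 147 56 175 84

The 25 entries sum to 2450, so each line sums to 2450/5 = 490.
Column 2: 14 + 91 + 168 + 147 + ? = 490, so (4,2) = 70.
Column 5 needs 490; the known cells sum to 350, so (3,5) = 140.
Row 3: 49 + 168 + 21 + 140 + ? = 490, so (3,3) = 112.
Row 4 must total 490; the given cells sum to 392, so (4,4) = 98.
The remaining cell in main diagonal is (1,1) = 490 − 385 = 105.
Anti-diagonal: 161 + 119 + 112 + 70 + ? = 490, so (5,1) = 28.
Using row 1: 105 + 14 + 133 + 161 + ? → (1,4) = 490 − 413 = 77.
From column 1, 490 − (105 + 49 + 126 + 28) gives (2,1) = 182.
From column 4, 490 − (77 + 119 + 21 + 98) gives (5,4) = 175.
Row 2 must total 490; the given cells sum to 455, so (2,3) = 35.
Row 5: 28 + 147 + 175 + 84 + ? = 490, so (5,3) = 56.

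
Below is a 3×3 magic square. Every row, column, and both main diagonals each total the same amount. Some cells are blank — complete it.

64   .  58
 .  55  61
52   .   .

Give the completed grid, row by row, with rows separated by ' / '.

Anti-diagonal is already complete: 58 + 55 + 52 = 165, so that is the magic constant.
Using row 1: 64 + 58 + ? → (1,2) = 165 − 122 = 43.
Row 2 needs 165; the known cells sum to 116, so (2,1) = 49.
Column 2 must total 165; the given cells sum to 98, so (3,2) = 67.
Column 3 must total 165; the given cells sum to 119, so (3,3) = 46.

64 43 58 / 49 55 61 / 52 67 46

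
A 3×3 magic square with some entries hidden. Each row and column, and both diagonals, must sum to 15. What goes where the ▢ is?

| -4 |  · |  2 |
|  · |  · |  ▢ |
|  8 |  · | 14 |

-1

Row 1 must total 15; the given cells sum to -2, so (1,2) = 17.
The remaining cell in row 3 is (3,2) = 15 − 22 = -7.
Column 1 must total 15; the given cells sum to 4, so (2,1) = 11.
Column 2 needs 15; the known cells sum to 10, so (2,2) = 5.
Column 3 must total 15; the given cells sum to 16, so (2,3) = -1.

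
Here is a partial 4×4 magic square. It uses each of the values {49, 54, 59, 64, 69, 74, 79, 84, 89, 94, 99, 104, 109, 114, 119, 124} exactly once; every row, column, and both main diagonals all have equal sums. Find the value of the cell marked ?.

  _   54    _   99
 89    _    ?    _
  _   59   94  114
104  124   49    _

84

The 16 entries sum to 1384, so each line sums to 1384/4 = 346.
Using row 3: 59 + 94 + 114 + ? → (3,1) = 346 − 267 = 79.
Row 4: 104 + 124 + 49 + ? = 346, so (4,4) = 69.
Column 1 must total 346; the given cells sum to 272, so (1,1) = 74.
Column 2: 54 + 59 + 124 + ? = 346, so (2,2) = 109.
From column 4, 346 − (99 + 114 + 69) gives (2,4) = 64.
From anti-diagonal, 346 − (99 + 59 + 104) gives (2,3) = 84.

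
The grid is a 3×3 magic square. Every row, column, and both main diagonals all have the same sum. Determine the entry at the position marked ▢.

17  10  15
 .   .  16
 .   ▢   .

18

Row 1 is complete and sums to 42; that is the magic constant.
Column 3 must total 42; the given cells sum to 31, so (3,3) = 11.
From main diagonal, 42 − (17 + 11) gives (2,2) = 14.
Anti-diagonal must total 42; the given cells sum to 29, so (3,1) = 13.
The remaining cell in row 2 is (2,1) = 42 − 30 = 12.
Using row 3: 13 + 11 + ? → (3,2) = 42 − 24 = 18.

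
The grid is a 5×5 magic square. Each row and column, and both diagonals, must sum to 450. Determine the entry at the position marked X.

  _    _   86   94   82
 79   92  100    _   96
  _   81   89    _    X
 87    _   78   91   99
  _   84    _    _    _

The remaining cell in row 2 is (2,4) = 450 − 367 = 83.
From row 4, 450 − (87 + 78 + 91 + 99) gives (4,2) = 95.
Column 2 needs 450; the known cells sum to 352, so (1,2) = 98.
Column 3: 86 + 100 + 89 + 78 + ? = 450, so (5,3) = 97.
From anti-diagonal, 450 − (82 + 83 + 89 + 95) gives (5,1) = 101.
The remaining cell in row 1 is (1,1) = 450 − 360 = 90.
The remaining cell in column 1 is (3,1) = 450 − 357 = 93.
Main diagonal needs 450; the known cells sum to 362, so (5,5) = 88.
The remaining cell in row 5 is (5,4) = 450 − 370 = 80.
The remaining cell in column 4 is (3,4) = 450 − 348 = 102.
The remaining cell in column 5 is (3,5) = 450 − 365 = 85.

85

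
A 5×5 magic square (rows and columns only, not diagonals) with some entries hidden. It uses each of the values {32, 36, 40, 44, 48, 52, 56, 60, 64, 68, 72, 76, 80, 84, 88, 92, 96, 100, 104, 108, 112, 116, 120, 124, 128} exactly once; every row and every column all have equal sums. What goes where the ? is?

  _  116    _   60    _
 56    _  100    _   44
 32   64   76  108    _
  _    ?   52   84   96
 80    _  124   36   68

The 25 entries sum to 2000, so each line sums to 2000/5 = 400.
Row 3: 32 + 64 + 76 + 108 + ? = 400, so (3,5) = 120.
From row 5, 400 − (80 + 124 + 36 + 68) gives (5,2) = 92.
Column 3: 100 + 76 + 52 + 124 + ? = 400, so (1,3) = 48.
Column 4 needs 400; the known cells sum to 288, so (2,4) = 112.
Column 5: 44 + 120 + 96 + 68 + ? = 400, so (1,5) = 72.
Row 1: 116 + 48 + 60 + 72 + ? = 400, so (1,1) = 104.
Row 2: 56 + 100 + 112 + 44 + ? = 400, so (2,2) = 88.
The remaining cell in column 1 is (4,1) = 400 − 272 = 128.
From column 2, 400 − (116 + 88 + 64 + 92) gives (4,2) = 40.

40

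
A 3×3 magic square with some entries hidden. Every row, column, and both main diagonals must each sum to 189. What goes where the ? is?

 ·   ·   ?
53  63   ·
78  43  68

Row 2 must total 189; the given cells sum to 116, so (2,3) = 73.
From column 1, 189 − (53 + 78) gives (1,1) = 58.
Column 2 needs 189; the known cells sum to 106, so (1,2) = 83.
Column 3: 73 + 68 + ? = 189, so (1,3) = 48.

48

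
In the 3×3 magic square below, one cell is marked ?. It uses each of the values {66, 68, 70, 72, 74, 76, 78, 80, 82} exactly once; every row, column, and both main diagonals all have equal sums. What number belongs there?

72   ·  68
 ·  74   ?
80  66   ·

The 9 entries sum to 666, so each line sums to 666/3 = 222.
The remaining cell in row 1 is (1,2) = 222 − 140 = 82.
Row 3 needs 222; the known cells sum to 146, so (3,3) = 76.
Using column 1: 72 + 80 + ? → (2,1) = 222 − 152 = 70.
Column 3 must total 222; the given cells sum to 144, so (2,3) = 78.

78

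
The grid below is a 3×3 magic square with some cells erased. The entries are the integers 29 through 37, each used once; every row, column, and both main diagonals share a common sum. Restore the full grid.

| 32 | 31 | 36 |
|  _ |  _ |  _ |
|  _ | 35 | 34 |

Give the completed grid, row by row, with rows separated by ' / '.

The entries are 29 through 37, which sum to 297, so each line sums to 297/3 = 99.
Row 3: 35 + 34 + ? = 99, so (3,1) = 30.
Using column 1: 32 + 30 + ? → (2,1) = 99 − 62 = 37.
Column 2: 31 + 35 + ? = 99, so (2,2) = 33.
Using column 3: 36 + 34 + ? → (2,3) = 99 − 70 = 29.

32 31 36 / 37 33 29 / 30 35 34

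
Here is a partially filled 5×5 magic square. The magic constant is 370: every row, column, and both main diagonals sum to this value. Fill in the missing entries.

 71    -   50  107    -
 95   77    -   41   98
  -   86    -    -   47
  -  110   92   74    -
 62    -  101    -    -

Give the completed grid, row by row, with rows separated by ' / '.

Row 2: 95 + 77 + 41 + 98 + ? = 370, so (2,3) = 59.
Using column 3: 50 + 59 + 92 + 101 + ? → (3,3) = 370 − 302 = 68.
Main diagonal: 71 + 77 + 68 + 74 + ? = 370, so (5,5) = 80.
Anti-diagonal needs 370; the known cells sum to 281, so (1,5) = 89.
The remaining cell in row 1 is (1,2) = 370 − 317 = 53.
Column 2: 53 + 77 + 86 + 110 + ? = 370, so (5,2) = 44.
The remaining cell in column 5 is (4,5) = 370 − 314 = 56.
Row 4: 110 + 92 + 74 + 56 + ? = 370, so (4,1) = 38.
Row 5: 62 + 44 + 101 + 80 + ? = 370, so (5,4) = 83.
The remaining cell in column 1 is (3,1) = 370 − 266 = 104.
Column 4 must total 370; the given cells sum to 305, so (3,4) = 65.

71 53 50 107 89 / 95 77 59 41 98 / 104 86 68 65 47 / 38 110 92 74 56 / 62 44 101 83 80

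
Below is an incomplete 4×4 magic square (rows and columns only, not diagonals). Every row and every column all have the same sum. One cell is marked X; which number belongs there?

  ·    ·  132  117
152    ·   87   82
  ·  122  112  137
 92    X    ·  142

Column 4 is complete and sums to 478; that is the magic constant.
Using row 2: 152 + 87 + 82 + ? → (2,2) = 478 − 321 = 157.
From row 3, 478 − (122 + 112 + 137) gives (3,1) = 107.
Column 1: 152 + 107 + 92 + ? = 478, so (1,1) = 127.
Using column 3: 132 + 87 + 112 + ? → (4,3) = 478 − 331 = 147.
Row 1: 127 + 132 + 117 + ? = 478, so (1,2) = 102.
Row 4: 92 + 147 + 142 + ? = 478, so (4,2) = 97.

97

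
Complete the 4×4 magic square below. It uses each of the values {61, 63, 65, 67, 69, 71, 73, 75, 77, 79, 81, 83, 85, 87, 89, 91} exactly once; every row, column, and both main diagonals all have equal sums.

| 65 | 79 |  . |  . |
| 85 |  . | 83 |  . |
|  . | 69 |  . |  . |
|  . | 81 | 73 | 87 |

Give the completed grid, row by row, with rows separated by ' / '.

65 79 71 89 / 85 75 83 61 / 91 69 77 67 / 63 81 73 87

The 16 entries sum to 1216, so each line sums to 1216/4 = 304.
The remaining cell in row 4 is (4,1) = 304 − 241 = 63.
Column 1 needs 304; the known cells sum to 213, so (3,1) = 91.
Column 2 must total 304; the given cells sum to 229, so (2,2) = 75.
Main diagonal: 65 + 75 + 87 + ? = 304, so (3,3) = 77.
Using anti-diagonal: 83 + 69 + 63 + ? → (1,4) = 304 − 215 = 89.
Row 1: 65 + 79 + 89 + ? = 304, so (1,3) = 71.
Row 2: 85 + 75 + 83 + ? = 304, so (2,4) = 61.
Row 3 must total 304; the given cells sum to 237, so (3,4) = 67.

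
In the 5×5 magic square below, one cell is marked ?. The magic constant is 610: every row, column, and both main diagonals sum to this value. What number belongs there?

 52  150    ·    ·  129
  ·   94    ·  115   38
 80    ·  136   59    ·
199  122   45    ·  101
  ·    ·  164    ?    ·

87

From row 4, 610 − (199 + 122 + 45 + 101) gives (4,4) = 143.
Using main diagonal: 52 + 94 + 136 + 143 + ? → (5,5) = 610 − 425 = 185.
Anti-diagonal: 129 + 115 + 136 + 122 + ? = 610, so (5,1) = 108.
Using column 1: 52 + 80 + 199 + 108 + ? → (2,1) = 610 − 439 = 171.
Column 5: 129 + 38 + 101 + 185 + ? = 610, so (3,5) = 157.
Using row 2: 171 + 94 + 115 + 38 + ? → (2,3) = 610 − 418 = 192.
Using row 3: 80 + 136 + 59 + 157 + ? → (3,2) = 610 − 432 = 178.
Column 2: 150 + 94 + 178 + 122 + ? = 610, so (5,2) = 66.
From column 3, 610 − (192 + 136 + 45 + 164) gives (1,3) = 73.
Using row 1: 52 + 150 + 73 + 129 + ? → (1,4) = 610 − 404 = 206.
Row 5 needs 610; the known cells sum to 523, so (5,4) = 87.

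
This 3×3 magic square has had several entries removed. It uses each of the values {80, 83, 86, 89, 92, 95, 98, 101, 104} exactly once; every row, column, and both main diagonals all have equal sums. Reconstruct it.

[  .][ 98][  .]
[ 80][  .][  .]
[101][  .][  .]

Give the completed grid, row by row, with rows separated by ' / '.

95 98 83 / 80 92 104 / 101 86 89

The 9 entries sum to 828, so each line sums to 828/3 = 276.
Column 1: 80 + 101 + ? = 276, so (1,1) = 95.
From row 1, 276 − (95 + 98) gives (1,3) = 83.
The remaining cell in anti-diagonal is (2,2) = 276 − 184 = 92.
Row 2 must total 276; the given cells sum to 172, so (2,3) = 104.
The remaining cell in column 2 is (3,2) = 276 − 190 = 86.
The remaining cell in column 3 is (3,3) = 276 − 187 = 89.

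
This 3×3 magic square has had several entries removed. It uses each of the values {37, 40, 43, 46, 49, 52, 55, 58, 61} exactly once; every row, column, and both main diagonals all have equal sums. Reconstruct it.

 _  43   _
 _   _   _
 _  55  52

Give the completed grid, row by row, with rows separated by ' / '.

46 43 58 / 61 49 37 / 40 55 52

The 9 entries sum to 441, so each line sums to 441/3 = 147.
From row 3, 147 − (55 + 52) gives (3,1) = 40.
Using column 2: 43 + 55 + ? → (2,2) = 147 − 98 = 49.
From main diagonal, 147 − (49 + 52) gives (1,1) = 46.
Anti-diagonal: 49 + 40 + ? = 147, so (1,3) = 58.
The remaining cell in column 1 is (2,1) = 147 − 86 = 61.
Column 3 needs 147; the known cells sum to 110, so (2,3) = 37.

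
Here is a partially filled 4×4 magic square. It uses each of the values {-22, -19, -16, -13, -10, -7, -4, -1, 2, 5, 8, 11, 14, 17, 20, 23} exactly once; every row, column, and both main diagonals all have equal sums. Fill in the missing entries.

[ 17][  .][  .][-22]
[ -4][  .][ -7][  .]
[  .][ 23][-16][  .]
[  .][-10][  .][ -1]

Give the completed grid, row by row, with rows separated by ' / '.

17 -13 20 -22 / -4 2 -7 11 / -19 23 -16 14 / 8 -10 5 -1

The 16 entries sum to 8, so each line sums to 8/4 = 2.
Using main diagonal: 17 + (-16) + (-1) + ? → (2,2) = 2 − 0 = 2.
The remaining cell in anti-diagonal is (4,1) = 2 − (-6) = 8.
The remaining cell in row 2 is (2,4) = 2 − (-9) = 11.
From row 4, 2 − (8 + (-10) + (-1)) gives (4,3) = 5.
Using column 1: 17 + (-4) + 8 + ? → (3,1) = 2 − 21 = -19.
The remaining cell in column 2 is (1,2) = 2 − 15 = -13.
The remaining cell in column 3 is (1,3) = 2 − (-18) = 20.
Using column 4: -22 + 11 + (-1) + ? → (3,4) = 2 − (-12) = 14.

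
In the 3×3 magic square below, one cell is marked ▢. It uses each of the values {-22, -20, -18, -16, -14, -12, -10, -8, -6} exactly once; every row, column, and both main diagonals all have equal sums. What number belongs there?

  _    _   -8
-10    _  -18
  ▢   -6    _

-20

The 9 entries sum to -126, so each line sums to -126/3 = -42.
Row 2: -10 + (-18) + ? = -42, so (2,2) = -14.
The remaining cell in column 2 is (1,2) = -42 − (-20) = -22.
From column 3, -42 − (-8 + (-18)) gives (3,3) = -16.
Main diagonal: -14 + (-16) + ? = -42, so (1,1) = -12.
The remaining cell in anti-diagonal is (3,1) = -42 − (-22) = -20.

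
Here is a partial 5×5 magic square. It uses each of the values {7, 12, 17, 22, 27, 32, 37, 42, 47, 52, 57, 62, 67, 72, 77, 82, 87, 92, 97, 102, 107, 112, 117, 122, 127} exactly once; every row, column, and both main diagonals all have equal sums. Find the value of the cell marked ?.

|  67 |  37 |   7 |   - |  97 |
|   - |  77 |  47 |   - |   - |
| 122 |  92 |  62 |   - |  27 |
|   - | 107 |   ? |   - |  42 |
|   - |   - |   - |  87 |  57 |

The 25 entries sum to 1675, so each line sums to 1675/5 = 335.
Row 1 must total 335; the given cells sum to 208, so (1,4) = 127.
From row 3, 335 − (122 + 92 + 62 + 27) gives (3,4) = 32.
Column 2: 37 + 77 + 92 + 107 + ? = 335, so (5,2) = 22.
Column 5 needs 335; the known cells sum to 223, so (2,5) = 112.
Main diagonal needs 335; the known cells sum to 263, so (4,4) = 72.
The remaining cell in column 4 is (2,4) = 335 − 318 = 17.
The remaining cell in anti-diagonal is (5,1) = 335 − 283 = 52.
Using row 2: 77 + 47 + 17 + 112 + ? → (2,1) = 335 − 253 = 82.
The remaining cell in row 5 is (5,3) = 335 − 218 = 117.
Using column 1: 67 + 82 + 122 + 52 + ? → (4,1) = 335 − 323 = 12.
The remaining cell in column 3 is (4,3) = 335 − 233 = 102.

102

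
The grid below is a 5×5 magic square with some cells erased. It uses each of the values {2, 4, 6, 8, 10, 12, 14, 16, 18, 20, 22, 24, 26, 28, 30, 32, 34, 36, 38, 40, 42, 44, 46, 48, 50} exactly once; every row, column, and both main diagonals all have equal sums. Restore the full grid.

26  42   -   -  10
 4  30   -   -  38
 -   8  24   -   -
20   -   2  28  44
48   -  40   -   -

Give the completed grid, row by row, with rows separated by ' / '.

The 25 entries sum to 650, so each line sums to 650/5 = 130.
Row 4: 20 + 2 + 28 + 44 + ? = 130, so (4,2) = 36.
Using column 1: 26 + 4 + 20 + 48 + ? → (3,1) = 130 − 98 = 32.
From column 2, 130 − (42 + 30 + 8 + 36) gives (5,2) = 14.
The remaining cell in main diagonal is (5,5) = 130 − 108 = 22.
The remaining cell in anti-diagonal is (2,4) = 130 − 118 = 12.
Row 2 must total 130; the given cells sum to 84, so (2,3) = 46.
The remaining cell in row 5 is (5,4) = 130 − 124 = 6.
Column 3 needs 130; the known cells sum to 112, so (1,3) = 18.
Column 5 needs 130; the known cells sum to 114, so (3,5) = 16.
Row 1: 26 + 42 + 18 + 10 + ? = 130, so (1,4) = 34.
Row 3 needs 130; the known cells sum to 80, so (3,4) = 50.

26 42 18 34 10 / 4 30 46 12 38 / 32 8 24 50 16 / 20 36 2 28 44 / 48 14 40 6 22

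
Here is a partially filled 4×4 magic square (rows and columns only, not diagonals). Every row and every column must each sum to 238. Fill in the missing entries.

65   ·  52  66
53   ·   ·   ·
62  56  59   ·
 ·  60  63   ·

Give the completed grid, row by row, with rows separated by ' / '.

65 55 52 66 / 53 67 64 54 / 62 56 59 61 / 58 60 63 57

The remaining cell in row 1 is (1,2) = 238 − 183 = 55.
Row 3 needs 238; the known cells sum to 177, so (3,4) = 61.
Column 1 must total 238; the given cells sum to 180, so (4,1) = 58.
From column 2, 238 − (55 + 56 + 60) gives (2,2) = 67.
Column 3 needs 238; the known cells sum to 174, so (2,3) = 64.
Row 2: 53 + 67 + 64 + ? = 238, so (2,4) = 54.
The remaining cell in row 4 is (4,4) = 238 − 181 = 57.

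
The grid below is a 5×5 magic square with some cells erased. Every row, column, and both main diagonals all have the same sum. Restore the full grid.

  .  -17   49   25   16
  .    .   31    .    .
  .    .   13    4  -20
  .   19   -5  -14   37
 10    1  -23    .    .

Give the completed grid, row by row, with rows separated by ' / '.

-8 -17 49 25 16 / -11 40 31 7 -2 / 46 22 13 4 -20 / 28 19 -5 -14 37 / 10 1 -23 43 34

Column 3 is already complete: 49 + 31 + 13 + -5 + -23 = 65, so that is the magic constant.
Using row 1: -17 + 49 + 25 + 16 + ? → (1,1) = 65 − 73 = -8.
The remaining cell in row 4 is (4,1) = 65 − 37 = 28.
Anti-diagonal needs 65; the known cells sum to 58, so (2,4) = 7.
From column 4, 65 − (25 + 7 + 4 + (-14)) gives (5,4) = 43.
From row 5, 65 − (10 + 1 + (-23) + 43) gives (5,5) = 34.
Column 5 must total 65; the given cells sum to 67, so (2,5) = -2.
From main diagonal, 65 − (-8 + 13 + (-14) + 34) gives (2,2) = 40.
Row 2: 40 + 31 + 7 + (-2) + ? = 65, so (2,1) = -11.
Using column 1: -8 + (-11) + 28 + 10 + ? → (3,1) = 65 − 19 = 46.
Column 2 must total 65; the given cells sum to 43, so (3,2) = 22.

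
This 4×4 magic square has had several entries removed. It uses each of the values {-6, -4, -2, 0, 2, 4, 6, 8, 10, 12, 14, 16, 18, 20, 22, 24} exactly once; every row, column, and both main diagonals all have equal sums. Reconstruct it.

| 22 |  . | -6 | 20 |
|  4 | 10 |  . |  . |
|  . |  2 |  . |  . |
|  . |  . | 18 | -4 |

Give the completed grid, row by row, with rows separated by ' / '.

22 0 -6 20 / 4 10 16 6 / 12 2 8 14 / -2 24 18 -4

The 16 entries sum to 144, so each line sums to 144/4 = 36.
The remaining cell in row 1 is (1,2) = 36 − 36 = 0.
The remaining cell in column 2 is (4,2) = 36 − 12 = 24.
The remaining cell in main diagonal is (3,3) = 36 − 28 = 8.
Row 4 needs 36; the known cells sum to 38, so (4,1) = -2.
Using column 1: 22 + 4 + (-2) + ? → (3,1) = 36 − 24 = 12.
From column 3, 36 − (-6 + 8 + 18) gives (2,3) = 16.
Row 2 must total 36; the given cells sum to 30, so (2,4) = 6.
Using row 3: 12 + 2 + 8 + ? → (3,4) = 36 − 22 = 14.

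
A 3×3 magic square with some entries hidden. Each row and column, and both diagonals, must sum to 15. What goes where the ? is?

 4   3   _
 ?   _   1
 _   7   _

From row 1, 15 − (4 + 3) gives (1,3) = 8.
Column 2: 3 + 7 + ? = 15, so (2,2) = 5.
Column 3 needs 15; the known cells sum to 9, so (3,3) = 6.
Anti-diagonal: 8 + 5 + ? = 15, so (3,1) = 2.
Using row 2: 5 + 1 + ? → (2,1) = 15 − 6 = 9.

9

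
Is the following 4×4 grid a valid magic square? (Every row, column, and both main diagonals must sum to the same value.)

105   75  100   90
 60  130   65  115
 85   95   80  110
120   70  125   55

Yes

Row 1: 105 + 75 + 100 + 90 = 370.
Row 2: 60 + 130 + 65 + 115 = 370.
Row 3: 85 + 95 + 80 + 110 = 370.
Row 4: 120 + 70 + 125 + 55 = 370.
Column 1: 105 + 60 + 85 + 120 = 370.
Column 2: 75 + 130 + 95 + 70 = 370.
Column 3: 100 + 65 + 80 + 125 = 370.
Column 4: 90 + 115 + 110 + 55 = 370.
Main diagonal: 105 + 130 + 80 + 55 = 370.
Anti-diagonal: 90 + 65 + 95 + 120 = 370.
All lines sum to 370.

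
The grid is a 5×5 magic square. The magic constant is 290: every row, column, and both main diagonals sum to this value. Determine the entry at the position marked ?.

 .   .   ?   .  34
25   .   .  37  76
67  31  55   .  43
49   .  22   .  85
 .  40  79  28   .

From row 3, 290 − (67 + 31 + 55 + 43) gives (3,4) = 94.
Column 5: 34 + 76 + 43 + 85 + ? = 290, so (5,5) = 52.
The remaining cell in row 5 is (5,1) = 290 − 199 = 91.
Using column 1: 25 + 67 + 49 + 91 + ? → (1,1) = 290 − 232 = 58.
Anti-diagonal: 34 + 37 + 55 + 91 + ? = 290, so (4,2) = 73.
From row 4, 290 − (49 + 73 + 22 + 85) gives (4,4) = 61.
Column 4 must total 290; the given cells sum to 220, so (1,4) = 70.
Using main diagonal: 58 + 55 + 61 + 52 + ? → (2,2) = 290 − 226 = 64.
Using row 2: 25 + 64 + 37 + 76 + ? → (2,3) = 290 − 202 = 88.
Using column 2: 64 + 31 + 73 + 40 + ? → (1,2) = 290 − 208 = 82.
Using column 3: 88 + 55 + 22 + 79 + ? → (1,3) = 290 − 244 = 46.

46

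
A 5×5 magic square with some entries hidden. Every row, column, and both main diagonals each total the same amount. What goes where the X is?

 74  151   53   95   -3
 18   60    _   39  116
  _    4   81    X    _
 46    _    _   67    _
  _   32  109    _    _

Row 1 is complete and sums to 370; that is the magic constant.
Row 2 needs 370; the known cells sum to 233, so (2,3) = 137.
Column 2 needs 370; the known cells sum to 247, so (4,2) = 123.
Using column 3: 53 + 137 + 81 + 109 + ? → (4,3) = 370 − 380 = -10.
Main diagonal must total 370; the given cells sum to 282, so (5,5) = 88.
Anti-diagonal must total 370; the given cells sum to 240, so (5,1) = 130.
Row 4 must total 370; the given cells sum to 226, so (4,5) = 144.
Using row 5: 130 + 32 + 109 + 88 + ? → (5,4) = 370 − 359 = 11.
Column 1 needs 370; the known cells sum to 268, so (3,1) = 102.
The remaining cell in column 4 is (3,4) = 370 − 212 = 158.

158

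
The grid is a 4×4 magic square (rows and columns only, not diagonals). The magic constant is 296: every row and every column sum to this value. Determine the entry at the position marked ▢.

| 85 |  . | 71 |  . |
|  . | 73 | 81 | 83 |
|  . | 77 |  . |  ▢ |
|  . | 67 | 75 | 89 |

63

Using row 2: 73 + 81 + 83 + ? → (2,1) = 296 − 237 = 59.
Using row 4: 67 + 75 + 89 + ? → (4,1) = 296 − 231 = 65.
Using column 1: 85 + 59 + 65 + ? → (3,1) = 296 − 209 = 87.
Column 2 must total 296; the given cells sum to 217, so (1,2) = 79.
From column 3, 296 − (71 + 81 + 75) gives (3,3) = 69.
The remaining cell in row 1 is (1,4) = 296 − 235 = 61.
Row 3: 87 + 77 + 69 + ? = 296, so (3,4) = 63.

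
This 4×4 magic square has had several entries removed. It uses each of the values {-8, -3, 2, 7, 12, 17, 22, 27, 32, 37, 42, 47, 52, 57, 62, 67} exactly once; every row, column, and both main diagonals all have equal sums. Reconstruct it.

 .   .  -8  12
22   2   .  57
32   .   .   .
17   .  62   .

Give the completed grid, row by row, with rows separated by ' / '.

47 67 -8 12 / 22 2 37 57 / 32 52 27 7 / 17 -3 62 42

The 16 entries sum to 472, so each line sums to 472/4 = 118.
From row 2, 118 − (22 + 2 + 57) gives (2,3) = 37.
Using column 1: 22 + 32 + 17 + ? → (1,1) = 118 − 71 = 47.
Column 3 needs 118; the known cells sum to 91, so (3,3) = 27.
Main diagonal must total 118; the given cells sum to 76, so (4,4) = 42.
Anti-diagonal: 12 + 37 + 17 + ? = 118, so (3,2) = 52.
From row 1, 118 − (47 + (-8) + 12) gives (1,2) = 67.
The remaining cell in row 3 is (3,4) = 118 − 111 = 7.
Using row 4: 17 + 62 + 42 + ? → (4,2) = 118 − 121 = -3.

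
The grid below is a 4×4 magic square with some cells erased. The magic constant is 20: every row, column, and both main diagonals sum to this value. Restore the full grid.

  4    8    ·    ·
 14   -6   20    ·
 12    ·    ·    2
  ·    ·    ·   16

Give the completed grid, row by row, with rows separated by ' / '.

4 8 -2 10 / 14 -6 20 -8 / 12 0 6 2 / -10 18 -4 16

The remaining cell in row 2 is (2,4) = 20 − 28 = -8.
Column 1 needs 20; the known cells sum to 30, so (4,1) = -10.
Column 4: -8 + 2 + 16 + ? = 20, so (1,4) = 10.
Main diagonal must total 20; the given cells sum to 14, so (3,3) = 6.
From anti-diagonal, 20 − (10 + 20 + (-10)) gives (3,2) = 0.
Row 1: 4 + 8 + 10 + ? = 20, so (1,3) = -2.
The remaining cell in column 2 is (4,2) = 20 − 2 = 18.
The remaining cell in column 3 is (4,3) = 20 − 24 = -4.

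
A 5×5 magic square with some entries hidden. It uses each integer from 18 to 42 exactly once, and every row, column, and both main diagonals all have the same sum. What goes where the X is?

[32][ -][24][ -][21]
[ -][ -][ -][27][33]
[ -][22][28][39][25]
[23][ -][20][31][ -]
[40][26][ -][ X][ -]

The entries are 18 through 42, which sum to 750, so each line sums to 750/5 = 150.
Row 3 must total 150; the given cells sum to 114, so (3,1) = 36.
Column 1 needs 150; the known cells sum to 131, so (2,1) = 19.
Anti-diagonal: 21 + 27 + 28 + 40 + ? = 150, so (4,2) = 34.
From row 4, 150 − (23 + 34 + 20 + 31) gives (4,5) = 42.
Column 5 needs 150; the known cells sum to 121, so (5,5) = 29.
Main diagonal must total 150; the given cells sum to 120, so (2,2) = 30.
The remaining cell in row 2 is (2,3) = 150 − 109 = 41.
Column 2: 30 + 22 + 34 + 26 + ? = 150, so (1,2) = 38.
Column 3 needs 150; the known cells sum to 113, so (5,3) = 37.
Using row 1: 32 + 38 + 24 + 21 + ? → (1,4) = 150 − 115 = 35.
Using row 5: 40 + 26 + 37 + 29 + ? → (5,4) = 150 − 132 = 18.

18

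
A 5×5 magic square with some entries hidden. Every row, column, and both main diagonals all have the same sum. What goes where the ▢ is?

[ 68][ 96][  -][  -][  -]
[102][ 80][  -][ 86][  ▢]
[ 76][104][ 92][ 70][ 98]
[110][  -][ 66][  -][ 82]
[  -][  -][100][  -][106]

Row 3 is complete and sums to 440; that is the magic constant.
Column 1: 68 + 102 + 76 + 110 + ? = 440, so (5,1) = 84.
From main diagonal, 440 − (68 + 80 + 92 + 106) gives (4,4) = 94.
Using row 4: 110 + 66 + 94 + 82 + ? → (4,2) = 440 − 352 = 88.
The remaining cell in column 2 is (5,2) = 440 − 368 = 72.
The remaining cell in anti-diagonal is (1,5) = 440 − 350 = 90.
Row 5 needs 440; the known cells sum to 362, so (5,4) = 78.
Column 4: 86 + 70 + 94 + 78 + ? = 440, so (1,4) = 112.
Column 5: 90 + 98 + 82 + 106 + ? = 440, so (2,5) = 64.

64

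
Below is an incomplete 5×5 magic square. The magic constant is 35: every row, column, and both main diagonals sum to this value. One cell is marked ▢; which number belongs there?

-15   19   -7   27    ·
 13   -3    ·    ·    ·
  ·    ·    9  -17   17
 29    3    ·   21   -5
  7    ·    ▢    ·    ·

15

Row 1 needs 35; the known cells sum to 24, so (1,5) = 11.
Row 4 must total 35; the given cells sum to 48, so (4,3) = -13.
Column 1 must total 35; the given cells sum to 34, so (3,1) = 1.
The remaining cell in main diagonal is (5,5) = 35 − 12 = 23.
The remaining cell in anti-diagonal is (2,4) = 35 − 30 = 5.
Row 3 needs 35; the known cells sum to 10, so (3,2) = 25.
The remaining cell in column 2 is (5,2) = 35 − 44 = -9.
Column 4: 27 + 5 + (-17) + 21 + ? = 35, so (5,4) = -1.
Column 5 needs 35; the known cells sum to 46, so (2,5) = -11.
From row 2, 35 − (13 + (-3) + 5 + (-11)) gives (2,3) = 31.
The remaining cell in row 5 is (5,3) = 35 − 20 = 15.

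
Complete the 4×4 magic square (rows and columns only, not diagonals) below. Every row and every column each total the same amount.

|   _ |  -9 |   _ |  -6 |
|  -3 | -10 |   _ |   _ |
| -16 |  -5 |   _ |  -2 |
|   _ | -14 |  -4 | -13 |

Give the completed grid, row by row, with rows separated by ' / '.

-12 -9 -11 -6 / -3 -10 -8 -17 / -16 -5 -15 -2 / -7 -14 -4 -13

Column 2 is already complete: -9 + -10 + -5 + -14 = -38, so that is the magic constant.
Row 3: -16 + (-5) + (-2) + ? = -38, so (3,3) = -15.
Row 4 needs -38; the known cells sum to -31, so (4,1) = -7.
The remaining cell in column 1 is (1,1) = -38 − (-26) = -12.
Column 4: -6 + (-2) + (-13) + ? = -38, so (2,4) = -17.
Row 1: -12 + (-9) + (-6) + ? = -38, so (1,3) = -11.
Row 2 needs -38; the known cells sum to -30, so (2,3) = -8.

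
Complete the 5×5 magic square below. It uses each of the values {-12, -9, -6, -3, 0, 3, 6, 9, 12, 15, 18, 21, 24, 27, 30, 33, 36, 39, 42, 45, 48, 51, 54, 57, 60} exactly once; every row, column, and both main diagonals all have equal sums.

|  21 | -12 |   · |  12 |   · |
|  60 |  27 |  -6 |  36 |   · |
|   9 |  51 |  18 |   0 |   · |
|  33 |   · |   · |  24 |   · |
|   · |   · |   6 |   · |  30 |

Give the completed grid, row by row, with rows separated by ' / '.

21 -12 45 12 54 / 60 27 -6 36 3 / 9 51 18 0 42 / 33 15 57 24 -9 / -3 39 6 48 30

The 25 entries sum to 600, so each line sums to 600/5 = 120.
Row 2 must total 120; the given cells sum to 117, so (2,5) = 3.
From row 3, 120 − (9 + 51 + 18 + 0) gives (3,5) = 42.
From column 1, 120 − (21 + 60 + 9 + 33) gives (5,1) = -3.
The remaining cell in column 4 is (5,4) = 120 − 72 = 48.
Row 5: -3 + 6 + 48 + 30 + ? = 120, so (5,2) = 39.
Column 2: -12 + 27 + 51 + 39 + ? = 120, so (4,2) = 15.
From anti-diagonal, 120 − (36 + 18 + 15 + (-3)) gives (1,5) = 54.
From row 1, 120 − (21 + (-12) + 12 + 54) gives (1,3) = 45.
The remaining cell in column 3 is (4,3) = 120 − 63 = 57.
Column 5 needs 120; the known cells sum to 129, so (4,5) = -9.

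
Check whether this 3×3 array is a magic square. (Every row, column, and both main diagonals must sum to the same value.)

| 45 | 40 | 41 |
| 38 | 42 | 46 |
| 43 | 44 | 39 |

Yes

Row 1: 45 + 40 + 41 = 126.
Row 2: 38 + 42 + 46 = 126.
Row 3: 43 + 44 + 39 = 126.
Column 1: 45 + 38 + 43 = 126.
Column 2: 40 + 42 + 44 = 126.
Column 3: 41 + 46 + 39 = 126.
Main diagonal: 45 + 42 + 39 = 126.
Anti-diagonal: 41 + 42 + 43 = 126.
All lines sum to 126.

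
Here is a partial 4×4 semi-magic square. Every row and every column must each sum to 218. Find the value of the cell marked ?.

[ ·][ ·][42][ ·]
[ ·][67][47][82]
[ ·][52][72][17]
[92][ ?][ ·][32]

37

Using row 2: 67 + 47 + 82 + ? → (2,1) = 218 − 196 = 22.
The remaining cell in row 3 is (3,1) = 218 − 141 = 77.
Column 1 must total 218; the given cells sum to 191, so (1,1) = 27.
Column 3 needs 218; the known cells sum to 161, so (4,3) = 57.
Column 4: 82 + 17 + 32 + ? = 218, so (1,4) = 87.
Using row 1: 27 + 42 + 87 + ? → (1,2) = 218 − 156 = 62.
Row 4 must total 218; the given cells sum to 181, so (4,2) = 37.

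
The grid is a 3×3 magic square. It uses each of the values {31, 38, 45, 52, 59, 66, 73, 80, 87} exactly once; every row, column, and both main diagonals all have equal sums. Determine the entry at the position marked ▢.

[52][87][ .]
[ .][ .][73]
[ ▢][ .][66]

The 9 entries sum to 531, so each line sums to 531/3 = 177.
Row 1 needs 177; the known cells sum to 139, so (1,3) = 38.
Using main diagonal: 52 + 66 + ? → (2,2) = 177 − 118 = 59.
Anti-diagonal needs 177; the known cells sum to 97, so (3,1) = 80.

80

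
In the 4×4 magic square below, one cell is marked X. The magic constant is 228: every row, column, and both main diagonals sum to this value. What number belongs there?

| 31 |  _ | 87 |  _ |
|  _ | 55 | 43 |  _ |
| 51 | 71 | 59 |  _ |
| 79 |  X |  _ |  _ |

27

The remaining cell in row 3 is (3,4) = 228 − 181 = 47.
Using column 1: 31 + 51 + 79 + ? → (2,1) = 228 − 161 = 67.
From column 3, 228 − (87 + 43 + 59) gives (4,3) = 39.
The remaining cell in main diagonal is (4,4) = 228 − 145 = 83.
Anti-diagonal needs 228; the known cells sum to 193, so (1,4) = 35.
Row 1 must total 228; the given cells sum to 153, so (1,2) = 75.
Row 2 must total 228; the given cells sum to 165, so (2,4) = 63.
Using row 4: 79 + 39 + 83 + ? → (4,2) = 228 − 201 = 27.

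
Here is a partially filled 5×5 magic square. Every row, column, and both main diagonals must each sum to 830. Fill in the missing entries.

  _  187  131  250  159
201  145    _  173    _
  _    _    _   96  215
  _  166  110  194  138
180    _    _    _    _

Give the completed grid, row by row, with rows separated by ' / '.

Row 1 needs 830; the known cells sum to 727, so (1,1) = 103.
Row 4 must total 830; the given cells sum to 608, so (4,1) = 222.
The remaining cell in column 1 is (3,1) = 830 − 706 = 124.
Column 4 must total 830; the given cells sum to 713, so (5,4) = 117.
From anti-diagonal, 830 − (159 + 173 + 166 + 180) gives (3,3) = 152.
Using row 3: 124 + 152 + 96 + 215 + ? → (3,2) = 830 − 587 = 243.
Column 2: 187 + 145 + 243 + 166 + ? = 830, so (5,2) = 89.
From main diagonal, 830 − (103 + 145 + 152 + 194) gives (5,5) = 236.
From row 5, 830 − (180 + 89 + 117 + 236) gives (5,3) = 208.
Column 3 needs 830; the known cells sum to 601, so (2,3) = 229.
Column 5: 159 + 215 + 138 + 236 + ? = 830, so (2,5) = 82.

103 187 131 250 159 / 201 145 229 173 82 / 124 243 152 96 215 / 222 166 110 194 138 / 180 89 208 117 236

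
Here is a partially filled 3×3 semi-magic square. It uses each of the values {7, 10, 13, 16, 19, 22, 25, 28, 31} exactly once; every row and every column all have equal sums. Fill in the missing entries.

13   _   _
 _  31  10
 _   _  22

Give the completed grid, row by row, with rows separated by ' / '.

13 19 25 / 16 31 10 / 28 7 22

The 9 entries sum to 171, so each line sums to 171/3 = 57.
Row 2: 31 + 10 + ? = 57, so (2,1) = 16.
Column 1 must total 57; the given cells sum to 29, so (3,1) = 28.
Column 3 must total 57; the given cells sum to 32, so (1,3) = 25.
The remaining cell in row 1 is (1,2) = 57 − 38 = 19.
Row 3 must total 57; the given cells sum to 50, so (3,2) = 7.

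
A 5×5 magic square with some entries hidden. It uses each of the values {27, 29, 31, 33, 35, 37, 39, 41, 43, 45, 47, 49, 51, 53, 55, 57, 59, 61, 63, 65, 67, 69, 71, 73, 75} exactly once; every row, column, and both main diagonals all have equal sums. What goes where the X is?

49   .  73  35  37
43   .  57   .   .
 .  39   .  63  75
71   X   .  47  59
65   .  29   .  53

The 25 entries sum to 1275, so each line sums to 1275/5 = 255.
Row 1 must total 255; the given cells sum to 194, so (1,2) = 61.
The remaining cell in column 1 is (3,1) = 255 − 228 = 27.
The remaining cell in column 5 is (2,5) = 255 − 224 = 31.
Row 3: 27 + 39 + 63 + 75 + ? = 255, so (3,3) = 51.
The remaining cell in column 3 is (4,3) = 255 − 210 = 45.
The remaining cell in main diagonal is (2,2) = 255 − 200 = 55.
From row 2, 255 − (43 + 55 + 57 + 31) gives (2,4) = 69.
Row 4: 71 + 45 + 47 + 59 + ? = 255, so (4,2) = 33.

33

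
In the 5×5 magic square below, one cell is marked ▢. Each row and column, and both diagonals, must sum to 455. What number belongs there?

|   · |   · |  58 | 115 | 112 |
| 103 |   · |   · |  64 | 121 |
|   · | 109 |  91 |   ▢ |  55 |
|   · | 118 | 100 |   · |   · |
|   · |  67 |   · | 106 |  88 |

The remaining cell in column 5 is (4,5) = 455 − 376 = 79.
From anti-diagonal, 455 − (112 + 64 + 91 + 118) gives (5,1) = 70.
Row 5 needs 455; the known cells sum to 331, so (5,3) = 124.
Using column 3: 58 + 91 + 100 + 124 + ? → (2,3) = 455 − 373 = 82.
Using row 2: 103 + 82 + 64 + 121 + ? → (2,2) = 455 − 370 = 85.
Column 2 needs 455; the known cells sum to 379, so (1,2) = 76.
Row 1 needs 455; the known cells sum to 361, so (1,1) = 94.
Main diagonal needs 455; the known cells sum to 358, so (4,4) = 97.
The remaining cell in row 4 is (4,1) = 455 − 394 = 61.
Column 1 needs 455; the known cells sum to 328, so (3,1) = 127.
Column 4 needs 455; the known cells sum to 382, so (3,4) = 73.

73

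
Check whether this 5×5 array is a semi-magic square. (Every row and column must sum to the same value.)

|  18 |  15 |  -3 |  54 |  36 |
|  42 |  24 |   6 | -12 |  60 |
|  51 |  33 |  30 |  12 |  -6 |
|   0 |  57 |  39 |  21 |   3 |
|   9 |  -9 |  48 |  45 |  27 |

Yes

Row 1: 18 + 15 + (-3) + 54 + 36 = 120.
Row 2: 42 + 24 + 6 + (-12) + 60 = 120.
Row 3: 51 + 33 + 30 + 12 + (-6) = 120.
Row 4: 0 + 57 + 39 + 21 + 3 = 120.
Row 5: 9 + (-9) + 48 + 45 + 27 = 120.
Column 1: 18 + 42 + 51 + 0 + 9 = 120.
Column 2: 15 + 24 + 33 + 57 + (-9) = 120.
Column 3: -3 + 6 + 30 + 39 + 48 = 120.
Column 4: 54 + (-12) + 12 + 21 + 45 = 120.
Column 5: 36 + 60 + (-6) + 3 + 27 = 120.
All lines sum to 120.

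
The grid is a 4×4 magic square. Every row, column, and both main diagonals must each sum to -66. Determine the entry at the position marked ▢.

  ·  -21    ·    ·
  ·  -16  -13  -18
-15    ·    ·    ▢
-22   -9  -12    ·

-14

Row 2 needs -66; the known cells sum to -47, so (2,1) = -19.
Using row 4: -22 + (-9) + (-12) + ? → (4,4) = -66 − (-43) = -23.
Column 1: -19 + (-15) + (-22) + ? = -66, so (1,1) = -10.
Using column 2: -21 + (-16) + (-9) + ? → (3,2) = -66 − (-46) = -20.
Main diagonal: -10 + (-16) + (-23) + ? = -66, so (3,3) = -17.
Using anti-diagonal: -13 + (-20) + (-22) + ? → (1,4) = -66 − (-55) = -11.
Row 1 needs -66; the known cells sum to -42, so (1,3) = -24.
The remaining cell in row 3 is (3,4) = -66 − (-52) = -14.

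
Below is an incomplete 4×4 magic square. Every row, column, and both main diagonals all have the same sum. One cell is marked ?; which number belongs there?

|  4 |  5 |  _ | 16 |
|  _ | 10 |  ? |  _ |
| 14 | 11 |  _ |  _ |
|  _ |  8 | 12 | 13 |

Column 2 is complete and sums to 34; that is the magic constant.
From row 1, 34 − (4 + 5 + 16) gives (1,3) = 9.
Row 4 needs 34; the known cells sum to 33, so (4,1) = 1.
From column 1, 34 − (4 + 14 + 1) gives (2,1) = 15.
The remaining cell in main diagonal is (3,3) = 34 − 27 = 7.
The remaining cell in anti-diagonal is (2,3) = 34 − 28 = 6.

6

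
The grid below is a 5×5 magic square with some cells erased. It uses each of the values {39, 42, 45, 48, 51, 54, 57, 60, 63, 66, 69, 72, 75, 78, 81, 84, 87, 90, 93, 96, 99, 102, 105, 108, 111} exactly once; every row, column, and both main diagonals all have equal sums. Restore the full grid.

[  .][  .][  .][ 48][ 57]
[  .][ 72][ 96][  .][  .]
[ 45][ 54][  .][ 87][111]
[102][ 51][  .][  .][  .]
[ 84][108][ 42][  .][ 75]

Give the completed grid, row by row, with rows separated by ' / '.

The 25 entries sum to 1875, so each line sums to 1875/5 = 375.
Row 3 needs 375; the known cells sum to 297, so (3,3) = 78.
From row 5, 375 − (84 + 108 + 42 + 75) gives (5,4) = 66.
Column 2 must total 375; the given cells sum to 285, so (1,2) = 90.
Using anti-diagonal: 57 + 78 + 51 + 84 + ? → (2,4) = 375 − 270 = 105.
Column 4 needs 375; the known cells sum to 306, so (4,4) = 69.
Using main diagonal: 72 + 78 + 69 + 75 + ? → (1,1) = 375 − 294 = 81.
Row 1: 81 + 90 + 48 + 57 + ? = 375, so (1,3) = 99.
Column 1 needs 375; the known cells sum to 312, so (2,1) = 63.
The remaining cell in column 3 is (4,3) = 375 − 315 = 60.
Row 2 must total 375; the given cells sum to 336, so (2,5) = 39.
Row 4: 102 + 51 + 60 + 69 + ? = 375, so (4,5) = 93.

81 90 99 48 57 / 63 72 96 105 39 / 45 54 78 87 111 / 102 51 60 69 93 / 84 108 42 66 75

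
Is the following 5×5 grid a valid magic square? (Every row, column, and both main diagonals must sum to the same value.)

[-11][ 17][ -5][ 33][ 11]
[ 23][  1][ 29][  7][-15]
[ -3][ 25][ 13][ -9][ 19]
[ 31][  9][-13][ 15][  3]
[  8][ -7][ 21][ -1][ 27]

No — row 5 sums to 48 but row 4 sums to 45.

Row 1: -11 + 17 + (-5) + 33 + 11 = 45.
Row 2: 23 + 1 + 29 + 7 + (-15) = 45.
Row 3: -3 + 25 + 13 + (-9) + 19 = 45.
Row 4: 31 + 9 + (-13) + 15 + 3 = 45.
Row 5: 8 + (-7) + 21 + (-1) + 27 = 48.
Column 1: -11 + 23 + (-3) + 31 + 8 = 48.
Column 2: 17 + 1 + 25 + 9 + (-7) = 45.
Column 3: -5 + 29 + 13 + (-13) + 21 = 45.
Column 4: 33 + 7 + (-9) + 15 + (-1) = 45.
Column 5: 11 + (-15) + 19 + 3 + 27 = 45.
Main diagonal: -11 + 1 + 13 + 15 + 27 = 45.
Anti-diagonal: 11 + 7 + 13 + 9 + 8 = 48.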